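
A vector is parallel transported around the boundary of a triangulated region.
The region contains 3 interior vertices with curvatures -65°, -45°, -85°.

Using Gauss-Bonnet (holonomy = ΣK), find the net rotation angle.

Holonomy = total enclosed curvature = (-65°) + (-45°) + (-85°) = -195°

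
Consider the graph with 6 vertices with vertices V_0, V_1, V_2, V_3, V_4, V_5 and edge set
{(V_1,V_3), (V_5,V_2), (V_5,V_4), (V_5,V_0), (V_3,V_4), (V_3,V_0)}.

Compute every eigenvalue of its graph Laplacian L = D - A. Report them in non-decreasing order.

Degrees: deg(V_0) = 2, deg(V_1) = 1, deg(V_2) = 1, deg(V_3) = 3, deg(V_4) = 2, deg(V_5) = 3.
L = D − A with rows/columns ordered (V_0, V_1, V_2, V_3, V_4, V_5):
  [ 2,  0,  0, -1,  0, -1]
  [ 0,  1,  0, -1,  0,  0]
  [ 0,  0,  1,  0,  0, -1]
  [-1, -1,  0,  3, -1,  0]
  [ 0,  0,  0, -1,  2, -1]
  [-1,  0, -1,  0, -1,  3]
Characteristic polynomial: det(λI − L) = λ(λ² − 4λ + 2)(λ² − 6λ + 6)(λ − 2).
Roots: λ = 0; (λ² − 4λ + 2) = 0 ⇒ λ = 2 ± √2 ≈ 0.5858, 3.4142; (λ² − 6λ + 6) = 0 ⇒ λ = 3 ± √3 ≈ 1.2679, 4.7321; (λ − 2) = 0 ⇒ λ = 2.
(Check: the roots sum (with multiplicity) to 12, matching trace L = Σdeg = 2·6 = 12.)
Laplacian eigenvalues (increasing order): [0.0, 0.5858, 1.2679, 2.0, 3.4142, 4.7321]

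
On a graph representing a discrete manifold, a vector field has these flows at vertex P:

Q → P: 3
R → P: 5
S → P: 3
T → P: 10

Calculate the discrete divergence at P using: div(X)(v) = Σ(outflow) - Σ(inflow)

Divergence = sum of outgoing flows = (-3) + (-5) + (-3) + (-10) = -21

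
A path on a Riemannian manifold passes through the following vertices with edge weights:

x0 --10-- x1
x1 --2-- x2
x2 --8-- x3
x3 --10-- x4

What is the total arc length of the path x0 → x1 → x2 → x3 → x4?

Arc length = 10 + 2 + 8 + 10 = 30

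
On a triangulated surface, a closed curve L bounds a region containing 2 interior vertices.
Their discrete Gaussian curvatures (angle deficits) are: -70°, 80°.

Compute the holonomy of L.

Holonomy = total enclosed curvature = (-70°) + 80° = 10°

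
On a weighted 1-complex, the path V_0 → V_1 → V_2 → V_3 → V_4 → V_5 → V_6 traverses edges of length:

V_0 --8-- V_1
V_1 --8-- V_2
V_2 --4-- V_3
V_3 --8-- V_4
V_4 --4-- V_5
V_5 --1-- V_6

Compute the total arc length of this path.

Arc length = 8 + 8 + 4 + 8 + 4 + 1 = 33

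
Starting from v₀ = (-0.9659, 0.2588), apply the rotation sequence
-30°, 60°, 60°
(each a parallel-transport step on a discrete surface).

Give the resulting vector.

Total rotation: (-30°) + 60° + 60° = 90°. Final vector: (-0.2588, -0.9659)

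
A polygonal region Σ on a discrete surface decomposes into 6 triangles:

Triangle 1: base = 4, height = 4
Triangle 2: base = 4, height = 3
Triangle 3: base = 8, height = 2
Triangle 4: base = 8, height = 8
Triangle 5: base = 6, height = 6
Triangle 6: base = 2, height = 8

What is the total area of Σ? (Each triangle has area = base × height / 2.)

(1/2)×4×4 + (1/2)×4×3 + (1/2)×8×2 + (1/2)×8×8 + (1/2)×6×6 + (1/2)×2×8 = 80.0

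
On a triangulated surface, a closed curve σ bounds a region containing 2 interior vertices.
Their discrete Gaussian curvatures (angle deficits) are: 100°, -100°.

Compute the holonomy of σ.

Holonomy = total enclosed curvature = 100° + (-100°) = 0°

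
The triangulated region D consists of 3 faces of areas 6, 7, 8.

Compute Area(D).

6 + 7 + 8 = 21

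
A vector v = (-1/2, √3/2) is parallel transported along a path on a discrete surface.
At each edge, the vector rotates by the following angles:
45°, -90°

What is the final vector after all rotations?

Total rotation: 45° + (-90°) = -45°. Final vector: (0.2588, 0.9659)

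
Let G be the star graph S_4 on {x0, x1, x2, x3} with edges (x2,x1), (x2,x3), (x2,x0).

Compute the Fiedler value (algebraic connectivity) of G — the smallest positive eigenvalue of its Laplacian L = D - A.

The star S_4 is the complete bipartite graph K_{1,3} (one hub of degree 3, 3 leaves of degree 1). The Laplacian spectrum of K_{p,q} is 0, p (multiplicity q−1), q (multiplicity p−1), p+q. With p = 1, q = 3: 0 once, 1 with multiplicity 2, and 4 once. (Check: trace L = sum of degrees = 6 = 2·1 + 4.)
Laplacian eigenvalues: [0.0, 1.0, 1.0, 4.0]. Algebraic connectivity (smallest non-zero eigenvalue) = 1.0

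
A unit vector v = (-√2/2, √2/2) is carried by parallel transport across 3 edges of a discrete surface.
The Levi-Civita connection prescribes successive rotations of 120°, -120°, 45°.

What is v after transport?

Total rotation: 120° + (-120°) + 45° = 45°. Final vector: (-1, 0)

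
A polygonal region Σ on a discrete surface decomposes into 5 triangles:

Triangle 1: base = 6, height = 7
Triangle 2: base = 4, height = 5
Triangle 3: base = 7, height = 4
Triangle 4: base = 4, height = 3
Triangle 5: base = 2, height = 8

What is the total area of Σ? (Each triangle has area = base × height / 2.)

(1/2)×6×7 + (1/2)×4×5 + (1/2)×7×4 + (1/2)×4×3 + (1/2)×2×8 = 59.0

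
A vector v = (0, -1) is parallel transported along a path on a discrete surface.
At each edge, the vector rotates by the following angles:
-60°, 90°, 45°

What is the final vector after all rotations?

Total rotation: (-60°) + 90° + 45° = 75°. Final vector: (0.9659, -0.2588)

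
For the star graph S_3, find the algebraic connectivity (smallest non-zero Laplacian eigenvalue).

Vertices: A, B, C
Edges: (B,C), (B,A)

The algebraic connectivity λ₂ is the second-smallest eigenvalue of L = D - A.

The star S_3 is the complete bipartite graph K_{1,2} (one hub of degree 2, 2 leaves of degree 1). The Laplacian spectrum of K_{p,q} is 0, p (multiplicity q−1), q (multiplicity p−1), p+q. With p = 1, q = 2: 0 once, 1 with multiplicity 1, and 3 once. (Check: trace L = sum of degrees = 4 = 1·1 + 3.)
Laplacian eigenvalues: [0.0, 1.0, 3.0]. Algebraic connectivity (smallest non-zero eigenvalue) = 1.0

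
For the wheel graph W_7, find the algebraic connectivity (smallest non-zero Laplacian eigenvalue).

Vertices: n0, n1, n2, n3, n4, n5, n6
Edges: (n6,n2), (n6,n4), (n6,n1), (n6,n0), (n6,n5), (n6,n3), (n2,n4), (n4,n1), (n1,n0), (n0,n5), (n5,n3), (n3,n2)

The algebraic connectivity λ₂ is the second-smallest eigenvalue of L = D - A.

The wheel W_7 is the join K_1 ∨ C_6 (a hub joined to every vertex of a cycle of length 6). For a join G ∨ H (G on p vertices, H on q vertices) the Laplacian spectrum is 0, p+q, the eigenvalues of L(G) other than one 0 each shifted by +q, and the eigenvalues of L(H) other than one 0 each shifted by +p. With G = K_1 (p = 1, nothing left after dropping its 0) and H = C_6 (q = 6, eigenvalues 2 − 2cos(2πk/6), k = 0, …, 5; drop k = 0), the spectrum of W_7 is 0, 7, and 1 + (2 − 2cos(2πk/6)) = 3 − 2cos(2πk/6) for k = 1, …, 5:
k=1: 3 − 2cos(π/3) = 2.0; k=2: 3 − 2cos(2π/3) = 4.0; k=3: 3 − 2cos(π) = 5.0; k=4: 3 − 2cos(4π/3) = 4.0; k=5: 3 − 2cos(5π/3) = 2.0.
Laplacian eigenvalues: [0.0, 2.0, 2.0, 4.0, 4.0, 5.0, 7.0]. Algebraic connectivity (smallest non-zero eigenvalue) = 2.0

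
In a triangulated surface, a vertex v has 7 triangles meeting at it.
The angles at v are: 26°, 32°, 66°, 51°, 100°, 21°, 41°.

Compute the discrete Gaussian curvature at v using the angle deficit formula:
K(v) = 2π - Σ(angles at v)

Sum of angles = 337°. K = 360° - 337° = 23° = 23π/180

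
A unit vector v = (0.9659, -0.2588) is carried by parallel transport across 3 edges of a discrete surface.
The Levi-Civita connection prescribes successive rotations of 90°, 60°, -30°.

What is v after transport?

Total rotation: 90° + 60° + (-30°) = 120°. Final vector: (-0.2588, 0.9659)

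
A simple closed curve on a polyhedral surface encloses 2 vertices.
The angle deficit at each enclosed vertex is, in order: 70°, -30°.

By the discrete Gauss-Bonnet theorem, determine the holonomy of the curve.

Holonomy = total enclosed curvature = 70° + (-30°) = 40°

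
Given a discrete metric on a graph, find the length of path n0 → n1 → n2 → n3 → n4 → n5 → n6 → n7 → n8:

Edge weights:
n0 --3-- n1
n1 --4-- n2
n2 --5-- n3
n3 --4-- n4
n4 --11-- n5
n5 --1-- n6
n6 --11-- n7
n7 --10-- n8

Arc length = 3 + 4 + 5 + 4 + 11 + 1 + 11 + 10 = 49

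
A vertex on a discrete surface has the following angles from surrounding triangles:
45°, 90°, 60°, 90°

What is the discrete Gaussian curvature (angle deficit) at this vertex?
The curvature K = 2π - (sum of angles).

Sum of angles = 285°. K = 360° - 285° = 75°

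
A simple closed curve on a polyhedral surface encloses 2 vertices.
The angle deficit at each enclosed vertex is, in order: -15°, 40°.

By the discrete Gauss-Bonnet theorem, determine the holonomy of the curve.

Holonomy = total enclosed curvature = (-15°) + 40° = 25°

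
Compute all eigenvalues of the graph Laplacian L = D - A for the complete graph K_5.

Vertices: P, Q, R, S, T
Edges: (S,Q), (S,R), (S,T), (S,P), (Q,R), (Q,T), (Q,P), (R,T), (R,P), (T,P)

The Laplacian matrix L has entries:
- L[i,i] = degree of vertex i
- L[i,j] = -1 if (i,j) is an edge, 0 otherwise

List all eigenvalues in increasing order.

For the complete graph K_n, L = nI − J (J = all-ones matrix). J has eigenvalues n (once, eigenvector 𝟙) and 0 (multiplicity n−1), so L has eigenvalues 0 (once) and n (multiplicity n−1). Here n = 5: eigenvalue 0 once and 5 with multiplicity 4.
Laplacian eigenvalues (increasing order): [0.0, 5.0, 5.0, 5.0, 5.0]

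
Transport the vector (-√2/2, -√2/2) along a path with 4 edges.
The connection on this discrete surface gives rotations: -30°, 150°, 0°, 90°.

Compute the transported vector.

Total rotation: (-30°) + 150° + 0° + 90° = 210° ≡ -150° (mod 360°). Final vector: (0.2588, 0.9659)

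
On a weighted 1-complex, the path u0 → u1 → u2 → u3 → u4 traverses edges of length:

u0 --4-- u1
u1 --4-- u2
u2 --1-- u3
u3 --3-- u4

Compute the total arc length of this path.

Arc length = 4 + 4 + 1 + 3 = 12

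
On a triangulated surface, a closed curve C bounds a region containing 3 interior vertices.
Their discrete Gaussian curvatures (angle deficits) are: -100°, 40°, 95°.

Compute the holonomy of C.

Holonomy = total enclosed curvature = (-100°) + 40° + 95° = 35°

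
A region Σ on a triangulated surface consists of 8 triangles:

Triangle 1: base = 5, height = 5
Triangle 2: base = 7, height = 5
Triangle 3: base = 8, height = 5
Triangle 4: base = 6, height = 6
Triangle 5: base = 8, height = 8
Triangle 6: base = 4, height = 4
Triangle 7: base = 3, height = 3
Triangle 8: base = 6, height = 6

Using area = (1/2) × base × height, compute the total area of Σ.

(1/2)×5×5 + (1/2)×7×5 + (1/2)×8×5 + (1/2)×6×6 + (1/2)×8×8 + (1/2)×4×4 + (1/2)×3×3 + (1/2)×6×6 = 130.5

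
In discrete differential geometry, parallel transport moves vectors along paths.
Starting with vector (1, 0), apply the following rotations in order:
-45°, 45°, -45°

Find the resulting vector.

Total rotation: (-45°) + 45° + (-45°) = -45°. Final vector: (0.7071, -0.7071)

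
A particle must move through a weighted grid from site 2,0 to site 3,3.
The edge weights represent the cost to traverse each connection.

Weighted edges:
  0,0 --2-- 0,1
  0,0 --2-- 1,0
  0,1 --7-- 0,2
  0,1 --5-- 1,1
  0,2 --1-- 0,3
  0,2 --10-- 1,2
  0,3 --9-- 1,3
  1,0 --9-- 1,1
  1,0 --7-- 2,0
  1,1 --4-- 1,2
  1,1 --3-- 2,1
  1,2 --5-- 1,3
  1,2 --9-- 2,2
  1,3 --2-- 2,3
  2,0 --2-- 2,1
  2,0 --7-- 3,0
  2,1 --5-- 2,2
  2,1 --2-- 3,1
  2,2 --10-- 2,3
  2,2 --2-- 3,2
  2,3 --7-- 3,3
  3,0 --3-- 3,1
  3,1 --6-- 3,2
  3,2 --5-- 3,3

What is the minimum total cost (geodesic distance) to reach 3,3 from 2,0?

Shortest path: 2,0 → 2,1 → 2,2 → 3,2 → 3,3, total weight = 14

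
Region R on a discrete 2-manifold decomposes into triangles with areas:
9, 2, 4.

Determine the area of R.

9 + 2 + 4 = 15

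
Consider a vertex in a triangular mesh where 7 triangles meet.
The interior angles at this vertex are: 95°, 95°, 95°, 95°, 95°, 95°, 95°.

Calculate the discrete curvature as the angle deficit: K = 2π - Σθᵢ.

Sum of angles = 665°. K = 360° - 665° = -305° = -61π/36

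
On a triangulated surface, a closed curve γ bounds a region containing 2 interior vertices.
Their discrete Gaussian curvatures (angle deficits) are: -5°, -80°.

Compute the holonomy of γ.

Holonomy = total enclosed curvature = (-5°) + (-80°) = -85°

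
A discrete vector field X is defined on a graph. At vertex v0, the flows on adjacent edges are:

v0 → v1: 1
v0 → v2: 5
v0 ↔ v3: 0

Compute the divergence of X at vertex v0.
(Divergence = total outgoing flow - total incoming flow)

Divergence = sum of outgoing flows = 1 + 5 + 0 = 6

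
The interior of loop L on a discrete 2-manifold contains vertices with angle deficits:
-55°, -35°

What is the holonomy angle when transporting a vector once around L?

Holonomy = total enclosed curvature = (-55°) + (-35°) = -90°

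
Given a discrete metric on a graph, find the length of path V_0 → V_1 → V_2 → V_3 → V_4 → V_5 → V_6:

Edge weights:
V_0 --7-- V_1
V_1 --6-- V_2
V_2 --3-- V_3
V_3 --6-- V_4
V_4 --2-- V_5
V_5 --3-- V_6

Arc length = 7 + 6 + 3 + 6 + 2 + 3 = 27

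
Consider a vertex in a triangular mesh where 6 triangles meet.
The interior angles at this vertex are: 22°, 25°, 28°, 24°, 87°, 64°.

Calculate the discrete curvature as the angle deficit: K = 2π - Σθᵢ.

Sum of angles = 250°. K = 360° - 250° = 110° = 11π/18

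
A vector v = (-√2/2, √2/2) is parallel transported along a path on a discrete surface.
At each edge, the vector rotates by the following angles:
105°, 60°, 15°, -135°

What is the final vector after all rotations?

Total rotation: 105° + 60° + 15° + (-135°) = 45°. Final vector: (-1, 0)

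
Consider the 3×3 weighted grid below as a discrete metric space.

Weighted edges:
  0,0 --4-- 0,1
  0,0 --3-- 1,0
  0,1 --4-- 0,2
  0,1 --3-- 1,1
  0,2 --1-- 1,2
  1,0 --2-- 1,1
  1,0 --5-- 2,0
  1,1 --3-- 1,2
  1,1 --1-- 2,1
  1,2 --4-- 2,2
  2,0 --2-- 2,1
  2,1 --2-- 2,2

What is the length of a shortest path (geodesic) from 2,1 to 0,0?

Shortest path: 2,1 → 1,1 → 1,0 → 0,0, total weight = 6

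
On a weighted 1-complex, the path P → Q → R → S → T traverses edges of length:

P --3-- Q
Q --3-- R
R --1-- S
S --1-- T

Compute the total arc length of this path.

Arc length = 3 + 3 + 1 + 1 = 8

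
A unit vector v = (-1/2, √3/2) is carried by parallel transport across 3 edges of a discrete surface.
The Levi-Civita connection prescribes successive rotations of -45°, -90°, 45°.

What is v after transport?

Total rotation: (-45°) + (-90°) + 45° = -90°. Final vector: (0.8660, 0.5000)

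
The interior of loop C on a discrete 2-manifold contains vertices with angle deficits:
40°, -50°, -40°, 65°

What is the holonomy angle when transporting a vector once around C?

Holonomy = total enclosed curvature = 40° + (-50°) + (-40°) + 65° = 15°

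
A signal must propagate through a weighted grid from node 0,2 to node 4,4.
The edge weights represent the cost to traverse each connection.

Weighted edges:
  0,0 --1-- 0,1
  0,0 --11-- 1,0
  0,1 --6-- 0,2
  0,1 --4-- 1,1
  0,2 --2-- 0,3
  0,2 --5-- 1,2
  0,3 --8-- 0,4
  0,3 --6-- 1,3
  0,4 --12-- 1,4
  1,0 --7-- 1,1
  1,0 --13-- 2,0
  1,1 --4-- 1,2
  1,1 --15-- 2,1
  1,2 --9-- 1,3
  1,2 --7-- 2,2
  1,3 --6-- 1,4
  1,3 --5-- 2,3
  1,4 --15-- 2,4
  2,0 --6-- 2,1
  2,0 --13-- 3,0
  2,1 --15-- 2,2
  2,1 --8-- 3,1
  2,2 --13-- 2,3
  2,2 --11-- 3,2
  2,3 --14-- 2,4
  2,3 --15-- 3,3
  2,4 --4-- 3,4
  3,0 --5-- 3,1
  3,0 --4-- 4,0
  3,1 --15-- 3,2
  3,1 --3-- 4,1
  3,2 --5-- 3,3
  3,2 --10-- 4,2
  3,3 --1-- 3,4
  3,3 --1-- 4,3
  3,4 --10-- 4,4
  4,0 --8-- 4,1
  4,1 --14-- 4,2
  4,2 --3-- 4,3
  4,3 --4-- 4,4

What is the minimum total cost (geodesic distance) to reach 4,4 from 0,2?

Shortest path: 0,2 → 0,3 → 1,3 → 2,3 → 3,3 → 4,3 → 4,4, total weight = 33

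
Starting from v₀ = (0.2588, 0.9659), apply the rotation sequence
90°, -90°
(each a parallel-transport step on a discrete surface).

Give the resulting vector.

Total rotation: 90° + (-90°) = 0°. Final vector: (0.2588, 0.9659)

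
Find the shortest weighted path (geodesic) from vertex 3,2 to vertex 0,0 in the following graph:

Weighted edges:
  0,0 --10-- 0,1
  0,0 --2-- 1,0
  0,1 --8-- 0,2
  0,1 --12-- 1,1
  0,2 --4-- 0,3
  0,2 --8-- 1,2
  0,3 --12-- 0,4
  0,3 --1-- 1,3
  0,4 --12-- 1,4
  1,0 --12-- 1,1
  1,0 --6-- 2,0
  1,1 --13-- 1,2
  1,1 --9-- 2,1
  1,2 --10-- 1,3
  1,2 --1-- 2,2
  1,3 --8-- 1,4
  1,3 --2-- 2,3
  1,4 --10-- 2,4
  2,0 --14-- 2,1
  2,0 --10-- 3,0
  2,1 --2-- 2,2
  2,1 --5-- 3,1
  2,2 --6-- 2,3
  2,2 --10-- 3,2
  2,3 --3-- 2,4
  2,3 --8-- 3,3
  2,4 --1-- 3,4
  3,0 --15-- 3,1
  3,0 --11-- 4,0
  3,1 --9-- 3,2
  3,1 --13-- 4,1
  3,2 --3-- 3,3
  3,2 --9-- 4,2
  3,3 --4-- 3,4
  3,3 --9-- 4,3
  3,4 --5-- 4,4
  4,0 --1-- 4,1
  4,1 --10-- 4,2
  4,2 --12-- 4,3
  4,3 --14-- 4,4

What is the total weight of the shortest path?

Shortest path: 3,2 → 2,2 → 2,1 → 2,0 → 1,0 → 0,0, total weight = 34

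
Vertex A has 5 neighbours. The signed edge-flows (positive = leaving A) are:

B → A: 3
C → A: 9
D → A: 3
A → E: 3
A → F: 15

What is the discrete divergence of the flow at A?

Divergence = sum of outgoing flows = (-3) + (-9) + (-3) + 3 + 15 = 3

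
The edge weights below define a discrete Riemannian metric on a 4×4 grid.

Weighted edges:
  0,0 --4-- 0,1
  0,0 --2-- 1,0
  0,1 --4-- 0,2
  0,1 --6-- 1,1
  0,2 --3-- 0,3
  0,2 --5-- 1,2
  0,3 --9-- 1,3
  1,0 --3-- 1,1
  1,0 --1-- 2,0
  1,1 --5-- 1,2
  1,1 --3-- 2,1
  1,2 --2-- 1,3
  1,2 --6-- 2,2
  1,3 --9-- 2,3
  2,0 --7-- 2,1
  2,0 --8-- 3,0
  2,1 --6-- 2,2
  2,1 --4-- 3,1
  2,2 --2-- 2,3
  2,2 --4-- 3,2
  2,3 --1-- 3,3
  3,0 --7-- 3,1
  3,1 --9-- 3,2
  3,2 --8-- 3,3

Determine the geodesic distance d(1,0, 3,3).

Shortest path: 1,0 → 1,1 → 2,1 → 2,2 → 2,3 → 3,3, total weight = 15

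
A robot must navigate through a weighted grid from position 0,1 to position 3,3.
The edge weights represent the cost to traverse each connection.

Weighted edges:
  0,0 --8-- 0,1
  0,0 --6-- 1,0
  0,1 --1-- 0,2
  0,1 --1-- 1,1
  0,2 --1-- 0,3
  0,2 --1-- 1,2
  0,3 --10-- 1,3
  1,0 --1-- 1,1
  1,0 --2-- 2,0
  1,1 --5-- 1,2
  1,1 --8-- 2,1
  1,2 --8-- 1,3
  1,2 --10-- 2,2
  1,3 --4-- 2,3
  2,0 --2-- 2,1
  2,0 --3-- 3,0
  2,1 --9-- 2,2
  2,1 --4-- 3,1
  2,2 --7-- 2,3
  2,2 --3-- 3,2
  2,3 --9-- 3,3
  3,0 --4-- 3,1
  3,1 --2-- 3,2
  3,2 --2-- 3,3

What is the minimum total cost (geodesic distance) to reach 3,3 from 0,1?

Shortest path: 0,1 → 1,1 → 1,0 → 2,0 → 2,1 → 3,1 → 3,2 → 3,3, total weight = 14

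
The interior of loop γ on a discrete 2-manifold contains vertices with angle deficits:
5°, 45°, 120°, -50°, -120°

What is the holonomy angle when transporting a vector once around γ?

Holonomy = total enclosed curvature = 5° + 45° + 120° + (-50°) + (-120°) = 0°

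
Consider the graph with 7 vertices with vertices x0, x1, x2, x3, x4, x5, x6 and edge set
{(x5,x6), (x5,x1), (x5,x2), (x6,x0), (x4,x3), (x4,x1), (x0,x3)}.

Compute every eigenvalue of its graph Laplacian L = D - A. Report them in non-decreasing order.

Degrees: deg(x0) = 2, deg(x1) = 2, deg(x2) = 1, deg(x3) = 2, deg(x4) = 2, deg(x5) = 3, deg(x6) = 2.
L = D − A with rows/columns ordered (x0, x1, x2, x3, x4, x5, x6):
  [ 2,  0,  0, -1,  0,  0, -1]
  [ 0,  2,  0,  0, -1, -1,  0]
  [ 0,  0,  1,  0,  0, -1,  0]
  [-1,  0,  0,  2, -1,  0,  0]
  [ 0, -1,  0, -1,  2,  0,  0]
  [ 0, -1, -1,  0,  0,  3, -1]
  [-1,  0,  0,  0,  0, -1,  2]
Characteristic polynomial: det(λI − L) = λ(λ² − 4λ + 2)(λ − 1)(λ² − 6λ + 7)(λ − 3).
Roots: λ = 0; (λ² − 4λ + 2) = 0 ⇒ λ = 2 ± √2 ≈ 0.5858, 3.4142; (λ − 1) = 0 ⇒ λ = 1; (λ² − 6λ + 7) = 0 ⇒ λ = 3 ± √2 ≈ 1.5858, 4.4142; (λ − 3) = 0 ⇒ λ = 3.
(Check: the roots sum (with multiplicity) to 14, matching trace L = Σdeg = 2·7 = 14.)
Laplacian eigenvalues (increasing order): [0.0, 0.5858, 1.0, 1.5858, 3.0, 3.4142, 4.4142]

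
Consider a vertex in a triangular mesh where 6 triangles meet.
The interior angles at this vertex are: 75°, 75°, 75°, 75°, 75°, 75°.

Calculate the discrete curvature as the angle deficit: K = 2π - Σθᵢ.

Sum of angles = 450°. K = 360° - 450° = -90° = -π/2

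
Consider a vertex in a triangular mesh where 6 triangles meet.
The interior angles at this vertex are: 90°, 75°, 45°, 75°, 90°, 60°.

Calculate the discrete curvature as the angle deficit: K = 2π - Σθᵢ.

Sum of angles = 435°. K = 360° - 435° = -75°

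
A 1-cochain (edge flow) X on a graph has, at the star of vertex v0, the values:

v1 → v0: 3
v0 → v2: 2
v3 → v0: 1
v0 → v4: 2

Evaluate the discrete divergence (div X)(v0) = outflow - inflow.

Divergence = sum of outgoing flows = (-3) + 2 + (-1) + 2 = 0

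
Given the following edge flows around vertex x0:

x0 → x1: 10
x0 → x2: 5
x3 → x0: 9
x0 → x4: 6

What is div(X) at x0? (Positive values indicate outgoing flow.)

Divergence = sum of outgoing flows = 10 + 5 + (-9) + 6 = 12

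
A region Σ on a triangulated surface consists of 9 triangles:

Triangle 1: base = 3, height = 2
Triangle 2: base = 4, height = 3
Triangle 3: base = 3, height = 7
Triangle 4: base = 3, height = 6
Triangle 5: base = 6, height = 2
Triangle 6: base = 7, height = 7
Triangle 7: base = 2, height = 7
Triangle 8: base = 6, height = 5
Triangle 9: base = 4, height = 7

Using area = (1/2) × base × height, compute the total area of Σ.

(1/2)×3×2 + (1/2)×4×3 + (1/2)×3×7 + (1/2)×3×6 + (1/2)×6×2 + (1/2)×7×7 + (1/2)×2×7 + (1/2)×6×5 + (1/2)×4×7 = 95.0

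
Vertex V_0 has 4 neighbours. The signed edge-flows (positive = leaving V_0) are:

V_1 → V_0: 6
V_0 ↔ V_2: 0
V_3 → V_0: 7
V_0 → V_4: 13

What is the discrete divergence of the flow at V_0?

Divergence = sum of outgoing flows = (-6) + 0 + (-7) + 13 = 0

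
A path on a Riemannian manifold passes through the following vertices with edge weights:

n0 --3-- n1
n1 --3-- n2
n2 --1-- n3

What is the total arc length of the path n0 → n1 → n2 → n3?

Arc length = 3 + 3 + 1 = 7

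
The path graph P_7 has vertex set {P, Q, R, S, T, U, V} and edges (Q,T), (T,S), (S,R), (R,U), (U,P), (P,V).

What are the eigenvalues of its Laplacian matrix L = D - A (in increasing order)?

The path graph P_n has Laplacian eigenvalues λ_k = 2 − 2cos(kπ/n), k = 0, 1, …, n−1. Here n = 7:
k=0: 2 − 2cos(0) = 0.0; k=1: 2 − 2cos(π/7) = 0.1981; k=2: 2 − 2cos(2π/7) = 0.753; k=3: 2 − 2cos(3π/7) = 1.555; k=4: 2 − 2cos(4π/7) = 2.445; k=5: 2 − 2cos(5π/7) = 3.247; k=6: 2 − 2cos(6π/7) = 3.8019.
Laplacian eigenvalues (increasing order): [0.0, 0.1981, 0.753, 1.555, 2.445, 3.247, 3.8019]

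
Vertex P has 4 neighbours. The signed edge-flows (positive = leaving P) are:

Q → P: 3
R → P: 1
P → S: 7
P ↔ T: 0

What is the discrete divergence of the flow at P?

Divergence = sum of outgoing flows = (-3) + (-1) + 7 + 0 = 3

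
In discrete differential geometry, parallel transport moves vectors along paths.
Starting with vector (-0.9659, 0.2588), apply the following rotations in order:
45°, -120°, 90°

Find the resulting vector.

Total rotation: 45° + (-120°) + 90° = 15°. Final vector: (-1, 0)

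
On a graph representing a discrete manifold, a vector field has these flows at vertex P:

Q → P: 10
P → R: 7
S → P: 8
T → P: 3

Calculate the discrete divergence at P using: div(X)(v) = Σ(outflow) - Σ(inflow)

Divergence = sum of outgoing flows = (-10) + 7 + (-8) + (-3) = -14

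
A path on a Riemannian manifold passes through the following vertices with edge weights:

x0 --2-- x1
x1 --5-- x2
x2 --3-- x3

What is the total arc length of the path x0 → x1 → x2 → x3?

Arc length = 2 + 5 + 3 = 10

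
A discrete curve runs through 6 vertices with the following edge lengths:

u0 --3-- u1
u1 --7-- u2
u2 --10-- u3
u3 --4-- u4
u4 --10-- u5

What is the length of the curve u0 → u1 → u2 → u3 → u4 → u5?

Arc length = 3 + 7 + 10 + 4 + 10 = 34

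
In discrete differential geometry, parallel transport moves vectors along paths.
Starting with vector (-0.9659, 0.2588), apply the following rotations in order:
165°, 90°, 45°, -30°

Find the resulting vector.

Total rotation: 165° + 90° + 45° + (-30°) = 270° ≡ -90° (mod 360°). Final vector: (0.2588, 0.9659)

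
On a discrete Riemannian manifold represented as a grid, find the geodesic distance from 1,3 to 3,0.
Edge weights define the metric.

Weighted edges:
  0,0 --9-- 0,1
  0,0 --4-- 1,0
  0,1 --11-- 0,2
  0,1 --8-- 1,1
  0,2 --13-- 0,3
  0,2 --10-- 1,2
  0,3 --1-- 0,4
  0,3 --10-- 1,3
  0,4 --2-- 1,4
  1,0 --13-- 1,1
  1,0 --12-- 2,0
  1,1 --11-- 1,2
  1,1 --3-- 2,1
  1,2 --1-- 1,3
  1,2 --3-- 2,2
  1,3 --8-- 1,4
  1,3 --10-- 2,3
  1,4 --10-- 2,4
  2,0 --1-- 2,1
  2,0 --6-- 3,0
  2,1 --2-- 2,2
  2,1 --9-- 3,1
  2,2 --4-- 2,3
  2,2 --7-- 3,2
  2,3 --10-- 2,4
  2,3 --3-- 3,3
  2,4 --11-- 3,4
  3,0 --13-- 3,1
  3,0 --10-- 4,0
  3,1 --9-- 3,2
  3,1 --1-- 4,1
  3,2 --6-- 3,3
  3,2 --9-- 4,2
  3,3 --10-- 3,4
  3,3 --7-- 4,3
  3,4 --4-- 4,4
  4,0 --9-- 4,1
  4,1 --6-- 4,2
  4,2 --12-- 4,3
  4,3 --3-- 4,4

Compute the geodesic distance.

Shortest path: 1,3 → 1,2 → 2,2 → 2,1 → 2,0 → 3,0, total weight = 13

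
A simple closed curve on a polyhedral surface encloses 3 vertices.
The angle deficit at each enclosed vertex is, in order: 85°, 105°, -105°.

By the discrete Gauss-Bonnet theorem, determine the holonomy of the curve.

Holonomy = total enclosed curvature = 85° + 105° + (-105°) = 85°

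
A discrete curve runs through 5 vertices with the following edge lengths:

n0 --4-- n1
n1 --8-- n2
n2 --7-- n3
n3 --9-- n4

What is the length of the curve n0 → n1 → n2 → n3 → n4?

Arc length = 4 + 8 + 7 + 9 = 28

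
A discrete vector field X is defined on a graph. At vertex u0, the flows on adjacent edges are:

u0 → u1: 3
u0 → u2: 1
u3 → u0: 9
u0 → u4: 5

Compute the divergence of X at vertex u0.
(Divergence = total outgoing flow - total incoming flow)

Divergence = sum of outgoing flows = 3 + 1 + (-9) + 5 = 0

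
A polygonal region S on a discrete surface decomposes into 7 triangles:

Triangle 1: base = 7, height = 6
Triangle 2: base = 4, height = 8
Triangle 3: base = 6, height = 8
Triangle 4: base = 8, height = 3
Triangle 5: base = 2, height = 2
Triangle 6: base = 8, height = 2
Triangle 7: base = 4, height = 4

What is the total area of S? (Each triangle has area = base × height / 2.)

(1/2)×7×6 + (1/2)×4×8 + (1/2)×6×8 + (1/2)×8×3 + (1/2)×2×2 + (1/2)×8×2 + (1/2)×4×4 = 91.0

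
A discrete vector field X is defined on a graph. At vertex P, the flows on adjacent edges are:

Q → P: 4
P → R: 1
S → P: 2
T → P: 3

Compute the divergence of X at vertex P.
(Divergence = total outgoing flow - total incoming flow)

Divergence = sum of outgoing flows = (-4) + 1 + (-2) + (-3) = -8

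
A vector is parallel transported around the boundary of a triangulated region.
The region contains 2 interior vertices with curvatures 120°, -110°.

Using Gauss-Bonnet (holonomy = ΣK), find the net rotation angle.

Holonomy = total enclosed curvature = 120° + (-110°) = 10°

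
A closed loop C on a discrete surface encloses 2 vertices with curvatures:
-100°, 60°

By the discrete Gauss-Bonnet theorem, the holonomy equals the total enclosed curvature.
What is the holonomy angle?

Holonomy = total enclosed curvature = (-100°) + 60° = -40°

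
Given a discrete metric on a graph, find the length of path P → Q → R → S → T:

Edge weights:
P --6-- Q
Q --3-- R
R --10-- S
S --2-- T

Arc length = 6 + 3 + 10 + 2 = 21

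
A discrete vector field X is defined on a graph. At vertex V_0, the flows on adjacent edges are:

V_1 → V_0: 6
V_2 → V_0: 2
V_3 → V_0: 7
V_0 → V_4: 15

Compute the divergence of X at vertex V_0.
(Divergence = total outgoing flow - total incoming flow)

Divergence = sum of outgoing flows = (-6) + (-2) + (-7) + 15 = 0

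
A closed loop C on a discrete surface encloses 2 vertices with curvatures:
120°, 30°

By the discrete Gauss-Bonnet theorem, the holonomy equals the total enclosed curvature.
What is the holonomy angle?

Holonomy = total enclosed curvature = 120° + 30° = 150°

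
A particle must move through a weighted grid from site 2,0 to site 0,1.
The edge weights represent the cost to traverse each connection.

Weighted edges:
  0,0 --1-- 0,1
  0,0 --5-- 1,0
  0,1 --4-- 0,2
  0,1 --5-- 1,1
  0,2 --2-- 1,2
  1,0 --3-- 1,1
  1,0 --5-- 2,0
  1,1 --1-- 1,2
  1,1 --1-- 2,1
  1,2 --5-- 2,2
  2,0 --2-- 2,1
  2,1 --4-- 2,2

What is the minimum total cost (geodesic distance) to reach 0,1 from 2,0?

Shortest path: 2,0 → 2,1 → 1,1 → 0,1, total weight = 8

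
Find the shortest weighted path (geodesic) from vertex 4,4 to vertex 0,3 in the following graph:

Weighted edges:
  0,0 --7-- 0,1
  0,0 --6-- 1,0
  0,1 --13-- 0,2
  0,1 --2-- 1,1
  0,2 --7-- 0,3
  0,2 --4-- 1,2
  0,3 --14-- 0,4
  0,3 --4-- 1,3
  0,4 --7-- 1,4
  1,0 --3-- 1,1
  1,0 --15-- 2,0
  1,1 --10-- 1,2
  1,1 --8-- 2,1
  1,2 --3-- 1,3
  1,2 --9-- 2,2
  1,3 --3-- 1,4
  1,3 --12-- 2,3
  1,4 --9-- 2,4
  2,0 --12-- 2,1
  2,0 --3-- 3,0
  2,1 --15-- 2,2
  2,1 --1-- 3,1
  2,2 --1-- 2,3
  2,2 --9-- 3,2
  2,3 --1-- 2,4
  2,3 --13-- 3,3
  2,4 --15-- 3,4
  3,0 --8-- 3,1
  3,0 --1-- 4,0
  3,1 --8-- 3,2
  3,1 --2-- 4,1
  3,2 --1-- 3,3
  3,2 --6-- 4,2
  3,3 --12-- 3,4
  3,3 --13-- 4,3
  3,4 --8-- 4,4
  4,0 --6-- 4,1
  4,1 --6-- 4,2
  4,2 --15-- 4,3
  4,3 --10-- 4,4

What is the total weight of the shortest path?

Shortest path: 4,4 → 3,4 → 2,4 → 1,4 → 1,3 → 0,3, total weight = 39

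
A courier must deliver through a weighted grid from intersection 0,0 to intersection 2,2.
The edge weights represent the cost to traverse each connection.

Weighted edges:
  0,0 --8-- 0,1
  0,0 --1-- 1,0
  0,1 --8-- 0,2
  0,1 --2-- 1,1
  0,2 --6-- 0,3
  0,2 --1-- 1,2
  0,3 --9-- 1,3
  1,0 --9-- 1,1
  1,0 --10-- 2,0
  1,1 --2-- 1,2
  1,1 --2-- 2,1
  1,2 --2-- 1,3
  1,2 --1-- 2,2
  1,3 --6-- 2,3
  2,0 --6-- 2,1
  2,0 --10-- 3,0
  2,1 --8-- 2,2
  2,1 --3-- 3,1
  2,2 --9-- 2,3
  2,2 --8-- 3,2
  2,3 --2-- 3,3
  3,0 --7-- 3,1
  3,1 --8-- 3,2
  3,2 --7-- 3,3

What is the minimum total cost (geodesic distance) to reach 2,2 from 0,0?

Shortest path: 0,0 → 1,0 → 1,1 → 1,2 → 2,2, total weight = 13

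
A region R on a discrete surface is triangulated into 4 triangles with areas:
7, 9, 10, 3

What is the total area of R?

7 + 9 + 10 + 3 = 29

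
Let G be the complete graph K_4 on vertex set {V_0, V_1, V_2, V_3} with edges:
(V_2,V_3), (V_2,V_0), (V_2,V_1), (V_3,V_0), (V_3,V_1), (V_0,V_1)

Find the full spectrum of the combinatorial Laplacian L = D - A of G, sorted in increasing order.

For the complete graph K_n, L = nI − J (J = all-ones matrix). J has eigenvalues n (once, eigenvector 𝟙) and 0 (multiplicity n−1), so L has eigenvalues 0 (once) and n (multiplicity n−1). Here n = 4: eigenvalue 0 once and 4 with multiplicity 3.
Laplacian eigenvalues (increasing order): [0.0, 4.0, 4.0, 4.0]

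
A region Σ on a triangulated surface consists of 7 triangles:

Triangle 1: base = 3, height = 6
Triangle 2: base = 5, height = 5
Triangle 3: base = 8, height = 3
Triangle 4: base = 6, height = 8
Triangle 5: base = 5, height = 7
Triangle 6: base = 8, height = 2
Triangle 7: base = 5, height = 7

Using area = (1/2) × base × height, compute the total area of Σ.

(1/2)×3×6 + (1/2)×5×5 + (1/2)×8×3 + (1/2)×6×8 + (1/2)×5×7 + (1/2)×8×2 + (1/2)×5×7 = 100.5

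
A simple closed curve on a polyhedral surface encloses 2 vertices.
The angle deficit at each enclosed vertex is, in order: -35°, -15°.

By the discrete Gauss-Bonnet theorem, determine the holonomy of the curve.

Holonomy = total enclosed curvature = (-35°) + (-15°) = -50°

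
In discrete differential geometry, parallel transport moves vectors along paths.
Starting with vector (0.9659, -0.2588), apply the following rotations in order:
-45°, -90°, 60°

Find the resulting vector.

Total rotation: (-45°) + (-90°) + 60° = -75°. Final vector: (0, -1)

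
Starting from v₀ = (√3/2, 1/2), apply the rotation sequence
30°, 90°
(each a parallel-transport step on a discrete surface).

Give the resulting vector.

Total rotation: 30° + 90° = 120°. Final vector: (-0.8660, 0.5000)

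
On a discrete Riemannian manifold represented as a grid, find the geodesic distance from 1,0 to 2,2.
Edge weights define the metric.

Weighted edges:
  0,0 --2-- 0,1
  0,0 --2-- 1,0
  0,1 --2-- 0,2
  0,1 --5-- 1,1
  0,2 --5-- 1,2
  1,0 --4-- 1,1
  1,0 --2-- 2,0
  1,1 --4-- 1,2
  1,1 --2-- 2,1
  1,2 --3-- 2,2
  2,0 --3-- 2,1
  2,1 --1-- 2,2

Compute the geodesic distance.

Shortest path: 1,0 → 2,0 → 2,1 → 2,2, total weight = 6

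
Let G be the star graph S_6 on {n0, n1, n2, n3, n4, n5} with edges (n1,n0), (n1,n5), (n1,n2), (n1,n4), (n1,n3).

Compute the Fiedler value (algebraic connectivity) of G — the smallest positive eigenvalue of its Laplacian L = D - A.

The star S_6 is the complete bipartite graph K_{1,5} (one hub of degree 5, 5 leaves of degree 1). The Laplacian spectrum of K_{p,q} is 0, p (multiplicity q−1), q (multiplicity p−1), p+q. With p = 1, q = 5: 0 once, 1 with multiplicity 4, and 6 once. (Check: trace L = sum of degrees = 10 = 4·1 + 6.)
Laplacian eigenvalues: [0.0, 1.0, 1.0, 1.0, 1.0, 6.0]. Algebraic connectivity (smallest non-zero eigenvalue) = 1.0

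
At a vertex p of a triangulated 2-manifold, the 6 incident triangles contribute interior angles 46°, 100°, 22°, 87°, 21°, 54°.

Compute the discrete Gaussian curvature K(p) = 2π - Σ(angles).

Sum of angles = 330°. K = 360° - 330° = 30° = π/6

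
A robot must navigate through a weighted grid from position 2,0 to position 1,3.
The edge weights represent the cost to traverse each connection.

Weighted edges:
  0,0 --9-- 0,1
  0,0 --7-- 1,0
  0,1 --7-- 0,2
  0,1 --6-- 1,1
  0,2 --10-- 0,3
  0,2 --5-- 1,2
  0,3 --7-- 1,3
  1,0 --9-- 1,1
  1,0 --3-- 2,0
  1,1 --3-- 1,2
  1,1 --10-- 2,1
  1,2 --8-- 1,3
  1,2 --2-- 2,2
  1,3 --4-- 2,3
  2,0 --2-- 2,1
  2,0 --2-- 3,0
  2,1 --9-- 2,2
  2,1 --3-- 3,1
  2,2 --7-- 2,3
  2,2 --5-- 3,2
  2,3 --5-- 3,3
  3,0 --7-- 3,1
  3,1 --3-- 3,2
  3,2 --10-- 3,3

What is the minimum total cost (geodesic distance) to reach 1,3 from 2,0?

Shortest path: 2,0 → 2,1 → 2,2 → 1,2 → 1,3, total weight = 21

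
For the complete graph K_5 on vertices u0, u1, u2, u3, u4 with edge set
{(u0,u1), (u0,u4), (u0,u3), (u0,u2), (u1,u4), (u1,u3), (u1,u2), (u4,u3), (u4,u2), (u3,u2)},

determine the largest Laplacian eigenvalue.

For the complete graph K_n, L = nI − J (J = all-ones matrix). J has eigenvalues n (once, eigenvector 𝟙) and 0 (multiplicity n−1), so L has eigenvalues 0 (once) and n (multiplicity n−1). Here n = 5: eigenvalue 0 once and 5 with multiplicity 4.
Laplacian eigenvalues: [0.0, 5.0, 5.0, 5.0, 5.0]. Largest eigenvalue (spectral radius) = 5.0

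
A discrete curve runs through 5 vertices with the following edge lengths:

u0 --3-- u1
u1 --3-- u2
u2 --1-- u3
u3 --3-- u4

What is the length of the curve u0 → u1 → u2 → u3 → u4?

Arc length = 3 + 3 + 1 + 3 = 10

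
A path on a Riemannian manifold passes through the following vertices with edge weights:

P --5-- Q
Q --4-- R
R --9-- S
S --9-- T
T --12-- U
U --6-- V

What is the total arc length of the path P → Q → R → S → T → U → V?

Arc length = 5 + 4 + 9 + 9 + 12 + 6 = 45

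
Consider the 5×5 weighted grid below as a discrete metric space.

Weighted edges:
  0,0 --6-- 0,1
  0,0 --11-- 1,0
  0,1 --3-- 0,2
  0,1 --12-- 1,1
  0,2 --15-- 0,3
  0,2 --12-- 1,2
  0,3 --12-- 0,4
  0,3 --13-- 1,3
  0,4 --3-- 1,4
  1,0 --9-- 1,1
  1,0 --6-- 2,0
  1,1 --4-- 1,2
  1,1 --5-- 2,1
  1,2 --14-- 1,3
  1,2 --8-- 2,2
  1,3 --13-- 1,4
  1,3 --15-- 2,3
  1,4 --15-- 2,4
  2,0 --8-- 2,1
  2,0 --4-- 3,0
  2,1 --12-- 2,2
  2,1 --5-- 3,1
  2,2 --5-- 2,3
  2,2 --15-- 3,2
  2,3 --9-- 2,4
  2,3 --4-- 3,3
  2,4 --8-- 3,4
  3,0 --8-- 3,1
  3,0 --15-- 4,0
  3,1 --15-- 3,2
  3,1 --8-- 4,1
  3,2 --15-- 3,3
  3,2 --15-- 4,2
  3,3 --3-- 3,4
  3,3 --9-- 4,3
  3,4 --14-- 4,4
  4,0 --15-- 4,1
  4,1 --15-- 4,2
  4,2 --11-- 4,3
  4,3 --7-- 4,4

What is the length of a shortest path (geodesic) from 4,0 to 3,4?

Shortest path: 4,0 → 3,0 → 2,0 → 2,1 → 2,2 → 2,3 → 3,3 → 3,4, total weight = 51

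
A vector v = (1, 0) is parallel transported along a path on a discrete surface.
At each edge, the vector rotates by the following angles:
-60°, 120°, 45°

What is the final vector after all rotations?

Total rotation: (-60°) + 120° + 45° = 105°. Final vector: (-0.2588, 0.9659)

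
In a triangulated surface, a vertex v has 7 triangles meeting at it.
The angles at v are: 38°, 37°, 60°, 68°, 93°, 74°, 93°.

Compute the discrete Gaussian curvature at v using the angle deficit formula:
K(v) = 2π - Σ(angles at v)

Sum of angles = 463°. K = 360° - 463° = -103° = -103π/180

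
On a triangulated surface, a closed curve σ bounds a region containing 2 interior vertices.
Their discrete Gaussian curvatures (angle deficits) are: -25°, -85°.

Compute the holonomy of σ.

Holonomy = total enclosed curvature = (-25°) + (-85°) = -110°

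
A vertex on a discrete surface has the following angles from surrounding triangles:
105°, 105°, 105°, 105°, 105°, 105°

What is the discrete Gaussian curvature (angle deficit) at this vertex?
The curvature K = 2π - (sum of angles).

Sum of angles = 630°. K = 360° - 630° = -270° = -3π/2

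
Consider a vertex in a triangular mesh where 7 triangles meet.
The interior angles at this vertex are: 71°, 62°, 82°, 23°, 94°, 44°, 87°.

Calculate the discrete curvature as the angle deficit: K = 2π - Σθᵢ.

Sum of angles = 463°. K = 360° - 463° = -103° = -103π/180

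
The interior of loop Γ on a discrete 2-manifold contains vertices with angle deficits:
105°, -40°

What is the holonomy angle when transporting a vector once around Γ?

Holonomy = total enclosed curvature = 105° + (-40°) = 65°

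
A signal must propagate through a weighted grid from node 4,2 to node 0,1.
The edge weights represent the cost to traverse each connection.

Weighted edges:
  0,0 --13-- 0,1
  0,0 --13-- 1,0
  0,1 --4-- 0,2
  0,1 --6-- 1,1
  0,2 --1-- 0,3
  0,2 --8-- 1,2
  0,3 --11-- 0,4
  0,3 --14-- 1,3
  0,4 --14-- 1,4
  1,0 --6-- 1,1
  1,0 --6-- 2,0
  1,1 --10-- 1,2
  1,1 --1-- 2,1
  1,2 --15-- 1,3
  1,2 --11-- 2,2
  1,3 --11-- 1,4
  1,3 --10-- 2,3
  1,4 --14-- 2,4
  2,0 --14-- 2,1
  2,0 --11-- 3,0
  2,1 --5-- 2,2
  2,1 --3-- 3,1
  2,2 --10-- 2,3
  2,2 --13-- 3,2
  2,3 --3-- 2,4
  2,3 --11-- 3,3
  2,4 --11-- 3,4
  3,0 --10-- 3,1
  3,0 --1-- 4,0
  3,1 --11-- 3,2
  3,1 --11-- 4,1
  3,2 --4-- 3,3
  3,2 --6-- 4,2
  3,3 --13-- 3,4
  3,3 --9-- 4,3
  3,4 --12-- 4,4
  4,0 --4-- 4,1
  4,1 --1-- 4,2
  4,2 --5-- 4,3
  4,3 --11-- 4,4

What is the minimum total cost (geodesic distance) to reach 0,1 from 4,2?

Shortest path: 4,2 → 4,1 → 3,1 → 2,1 → 1,1 → 0,1, total weight = 22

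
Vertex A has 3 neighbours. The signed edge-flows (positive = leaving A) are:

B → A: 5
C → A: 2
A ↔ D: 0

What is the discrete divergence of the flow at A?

Divergence = sum of outgoing flows = (-5) + (-2) + 0 = -7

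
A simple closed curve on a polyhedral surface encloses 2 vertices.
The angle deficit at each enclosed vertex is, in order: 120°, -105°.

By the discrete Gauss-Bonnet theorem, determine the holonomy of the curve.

Holonomy = total enclosed curvature = 120° + (-105°) = 15°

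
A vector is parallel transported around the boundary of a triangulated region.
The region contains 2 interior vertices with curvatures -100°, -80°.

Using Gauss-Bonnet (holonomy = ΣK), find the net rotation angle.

Holonomy = total enclosed curvature = (-100°) + (-80°) = -180°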